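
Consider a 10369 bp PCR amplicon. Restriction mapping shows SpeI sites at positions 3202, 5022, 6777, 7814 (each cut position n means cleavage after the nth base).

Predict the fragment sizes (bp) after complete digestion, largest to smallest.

Linear molecule, 4 cuts → 5 fragments:
  3202 − 0 = 3202 bp
  5022 − 3202 = 1820 bp
  6777 − 5022 = 1755 bp
  7814 − 6777 = 1037 bp
  10369 − 7814 = 2555 bp
Sorted largest to smallest: 3202, 2555, 1820, 1755, 1037 bp.

3202, 2555, 1820, 1755, 1037 bp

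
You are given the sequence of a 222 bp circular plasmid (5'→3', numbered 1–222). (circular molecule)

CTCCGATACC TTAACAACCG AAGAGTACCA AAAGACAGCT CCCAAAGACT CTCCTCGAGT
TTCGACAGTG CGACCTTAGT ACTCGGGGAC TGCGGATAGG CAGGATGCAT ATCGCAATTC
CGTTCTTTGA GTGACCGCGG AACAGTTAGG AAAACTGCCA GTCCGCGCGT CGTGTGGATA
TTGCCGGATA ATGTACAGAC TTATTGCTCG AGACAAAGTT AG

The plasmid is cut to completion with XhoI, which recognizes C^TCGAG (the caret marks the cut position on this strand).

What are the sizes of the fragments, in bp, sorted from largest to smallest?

153, 69 bp

XhoI sites (CTCGAG) start at positions 54, 207.
XhoI cuts after the first base of each site, so after positions 54, 207.
Circular molecule, 2 cuts → 2 fragments:
  55–207 → 153 bp
  208–222 then 1–54 → 15 + 54 = 69 bp
Sorted largest to smallest: 153, 69 bp.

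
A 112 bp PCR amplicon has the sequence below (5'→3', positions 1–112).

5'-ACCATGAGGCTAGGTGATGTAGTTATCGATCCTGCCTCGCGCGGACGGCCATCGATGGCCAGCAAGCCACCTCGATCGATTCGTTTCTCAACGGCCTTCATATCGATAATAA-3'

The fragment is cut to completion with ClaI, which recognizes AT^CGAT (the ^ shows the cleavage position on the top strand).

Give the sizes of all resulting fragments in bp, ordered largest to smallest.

27, 26, 26, 24, 9 bp

ClaI sites (ATCGAT) start at positions 25, 51, 75, 102.
ClaI cuts after base 2 of each site, so after positions 26, 52, 76, 103.
Linear molecule, 4 cuts → 5 fragments:
  1–26 → 26 bp
  27–52 → 26 bp
  53–76 → 24 bp
  77–103 → 27 bp
  104–112 → 9 bp
Sorted largest to smallest: 27, 26, 26, 24, 9 bp.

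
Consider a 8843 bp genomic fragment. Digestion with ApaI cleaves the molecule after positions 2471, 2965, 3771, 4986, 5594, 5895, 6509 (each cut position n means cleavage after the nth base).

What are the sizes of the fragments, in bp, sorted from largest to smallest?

Linear molecule, 7 cuts → 8 fragments:
  2471 − 0 = 2471 bp
  2965 − 2471 = 494 bp
  3771 − 2965 = 806 bp
  4986 − 3771 = 1215 bp
  5594 − 4986 = 608 bp
  5895 − 5594 = 301 bp
  6509 − 5895 = 614 bp
  8843 − 6509 = 2334 bp
Sorted largest to smallest: 2471, 2334, 1215, 806, 614, 608, 494, 301 bp.

2471, 2334, 1215, 806, 614, 608, 494, 301 bp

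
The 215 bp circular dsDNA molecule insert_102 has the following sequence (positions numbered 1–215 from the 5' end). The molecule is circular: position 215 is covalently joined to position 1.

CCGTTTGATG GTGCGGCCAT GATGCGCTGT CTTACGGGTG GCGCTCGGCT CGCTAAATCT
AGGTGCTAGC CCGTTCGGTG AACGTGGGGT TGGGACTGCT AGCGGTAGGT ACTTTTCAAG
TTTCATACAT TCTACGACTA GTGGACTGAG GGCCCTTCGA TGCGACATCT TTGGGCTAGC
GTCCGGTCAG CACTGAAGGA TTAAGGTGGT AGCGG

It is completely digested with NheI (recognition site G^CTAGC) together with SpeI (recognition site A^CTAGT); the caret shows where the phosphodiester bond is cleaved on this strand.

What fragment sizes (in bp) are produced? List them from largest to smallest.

105, 39, 38, 33 bp

NheI sites (GCTAGC) start at positions 65, 98, 175.
NheI cuts after the first base of each site, so after positions 65, 98, 175.
The SpeI site (ACTAGT) starts at position 137.
SpeI cuts after the first base of each site, so after position 137.
Combined cut positions: 65, 98, 137, 175.
Circular molecule, 4 cuts → 4 fragments:
  66–98 → 33 bp
  99–137 → 39 bp
  138–175 → 38 bp
  176–215 then 1–65 → 40 + 65 = 105 bp
Sorted largest to smallest: 105, 39, 38, 33 bp.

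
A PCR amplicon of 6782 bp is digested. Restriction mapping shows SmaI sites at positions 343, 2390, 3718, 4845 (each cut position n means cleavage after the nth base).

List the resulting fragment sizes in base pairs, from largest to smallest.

Linear molecule, 4 cuts → 5 fragments:
  343 − 0 = 343 bp
  2390 − 343 = 2047 bp
  3718 − 2390 = 1328 bp
  4845 − 3718 = 1127 bp
  6782 − 4845 = 1937 bp
Sorted largest to smallest: 2047, 1937, 1328, 1127, 343 bp.

2047, 1937, 1328, 1127, 343 bp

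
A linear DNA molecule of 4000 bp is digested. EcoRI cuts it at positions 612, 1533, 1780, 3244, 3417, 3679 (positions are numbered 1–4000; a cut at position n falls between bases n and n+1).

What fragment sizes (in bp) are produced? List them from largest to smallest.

1464, 921, 612, 321, 262, 247, 173 bp

Linear molecule, 6 cuts → 7 fragments:
  612 − 0 = 612 bp
  1533 − 612 = 921 bp
  1780 − 1533 = 247 bp
  3244 − 1780 = 1464 bp
  3417 − 3244 = 173 bp
  3679 − 3417 = 262 bp
  4000 − 3679 = 321 bp
Sorted largest to smallest: 1464, 921, 612, 321, 262, 247, 173 bp.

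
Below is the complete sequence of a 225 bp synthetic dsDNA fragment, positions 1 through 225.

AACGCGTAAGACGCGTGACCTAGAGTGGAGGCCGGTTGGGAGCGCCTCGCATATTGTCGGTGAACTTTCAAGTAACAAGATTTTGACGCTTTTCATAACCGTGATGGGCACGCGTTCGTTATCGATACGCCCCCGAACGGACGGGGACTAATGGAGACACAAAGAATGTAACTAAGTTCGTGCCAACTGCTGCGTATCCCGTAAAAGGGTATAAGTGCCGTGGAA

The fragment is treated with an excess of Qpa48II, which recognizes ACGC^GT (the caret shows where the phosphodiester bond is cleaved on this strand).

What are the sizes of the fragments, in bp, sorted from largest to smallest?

112, 99, 9, 5 bp

Qpa48II sites (ACGCGT) start at positions 2, 11, 110.
Qpa48II cuts after base 4 of each site, so after positions 5, 14, 113.
Linear molecule, 3 cuts → 4 fragments:
  1–5 → 5 bp
  6–14 → 9 bp
  15–113 → 99 bp
  114–225 → 112 bp
Sorted largest to smallest: 112, 99, 9, 5 bp.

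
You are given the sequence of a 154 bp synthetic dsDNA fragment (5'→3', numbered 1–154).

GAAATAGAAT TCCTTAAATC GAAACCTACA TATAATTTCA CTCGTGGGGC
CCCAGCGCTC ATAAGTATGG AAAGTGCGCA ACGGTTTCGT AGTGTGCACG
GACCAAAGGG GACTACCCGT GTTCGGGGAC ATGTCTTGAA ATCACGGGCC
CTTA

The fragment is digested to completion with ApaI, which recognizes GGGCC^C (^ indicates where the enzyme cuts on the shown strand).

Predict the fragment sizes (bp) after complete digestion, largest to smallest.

99, 51, 4 bp

ApaI sites (GGGCCC) start at positions 47, 146.
ApaI cuts after base 5 of each site (before the last base), so after positions 51, 150.
Linear molecule, 2 cuts → 3 fragments:
  1–51 → 51 bp
  52–150 → 99 bp
  151–154 → 4 bp
Sorted largest to smallest: 99, 51, 4 bp.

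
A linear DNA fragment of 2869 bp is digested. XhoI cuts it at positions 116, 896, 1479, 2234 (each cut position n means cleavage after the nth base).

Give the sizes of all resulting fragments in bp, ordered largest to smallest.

Linear molecule, 4 cuts → 5 fragments:
  116 − 0 = 116 bp
  896 − 116 = 780 bp
  1479 − 896 = 583 bp
  2234 − 1479 = 755 bp
  2869 − 2234 = 635 bp
Sorted largest to smallest: 780, 755, 635, 583, 116 bp.

780, 755, 635, 583, 116 bp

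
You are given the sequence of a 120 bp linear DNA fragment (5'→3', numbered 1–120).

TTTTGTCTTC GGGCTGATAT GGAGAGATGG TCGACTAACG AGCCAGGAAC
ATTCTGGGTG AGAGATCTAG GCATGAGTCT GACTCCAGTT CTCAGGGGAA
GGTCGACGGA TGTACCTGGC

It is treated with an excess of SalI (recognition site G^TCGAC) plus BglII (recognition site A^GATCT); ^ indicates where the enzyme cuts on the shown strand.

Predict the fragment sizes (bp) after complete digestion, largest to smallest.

39, 33, 30, 18 bp

SalI sites (GTCGAC) start at positions 30, 102.
SalI cuts after the first base of each site, so after positions 30, 102.
The BglII site (AGATCT) starts at position 63.
BglII cuts after the first base of each site, so after position 63.
Combined cut positions: 30, 63, 102.
Linear molecule, 3 cuts → 4 fragments:
  1–30 → 30 bp
  31–63 → 33 bp
  64–102 → 39 bp
  103–120 → 18 bp
Sorted largest to smallest: 39, 33, 30, 18 bp.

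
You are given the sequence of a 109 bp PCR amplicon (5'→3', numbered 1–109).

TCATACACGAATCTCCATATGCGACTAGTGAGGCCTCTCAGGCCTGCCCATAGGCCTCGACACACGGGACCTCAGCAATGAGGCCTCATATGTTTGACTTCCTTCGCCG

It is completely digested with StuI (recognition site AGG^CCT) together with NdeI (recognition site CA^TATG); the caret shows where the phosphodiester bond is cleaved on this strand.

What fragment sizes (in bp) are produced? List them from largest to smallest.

StuI sites (AGGCCT) start at positions 31, 40, 52, 81.
StuI cuts after base 3 of each site, so after positions 33, 42, 54, 83.
NdeI sites (CATATG) start at positions 16, 87.
NdeI cuts after base 2 of each site, so after positions 17, 88.
Combined cut positions: 17, 33, 42, 54, 83, 88.
Linear molecule, 6 cuts → 7 fragments:
  1–17 → 17 bp
  18–33 → 16 bp
  34–42 → 9 bp
  43–54 → 12 bp
  55–83 → 29 bp
  84–88 → 5 bp
  89–109 → 21 bp
Sorted largest to smallest: 29, 21, 17, 16, 12, 9, 5 bp.

29, 21, 17, 16, 12, 9, 5 bp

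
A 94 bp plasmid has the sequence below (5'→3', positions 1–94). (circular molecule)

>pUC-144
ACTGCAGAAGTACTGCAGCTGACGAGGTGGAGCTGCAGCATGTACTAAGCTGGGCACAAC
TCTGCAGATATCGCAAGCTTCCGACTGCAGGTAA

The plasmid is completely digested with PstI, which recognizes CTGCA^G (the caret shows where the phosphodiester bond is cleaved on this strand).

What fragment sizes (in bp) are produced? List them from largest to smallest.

29, 23, 20, 11, 11 bp

PstI sites (CTGCAG) start at positions 2, 13, 33, 62, 85.
PstI cuts after base 5 of each site (before the last base), so after positions 6, 17, 37, 66, 89.
Circular molecule, 5 cuts → 5 fragments:
  7–17 → 11 bp
  18–37 → 20 bp
  38–66 → 29 bp
  67–89 → 23 bp
  90–94 then 1–6 → 5 + 6 = 11 bp
Sorted largest to smallest: 29, 23, 20, 11, 11 bp.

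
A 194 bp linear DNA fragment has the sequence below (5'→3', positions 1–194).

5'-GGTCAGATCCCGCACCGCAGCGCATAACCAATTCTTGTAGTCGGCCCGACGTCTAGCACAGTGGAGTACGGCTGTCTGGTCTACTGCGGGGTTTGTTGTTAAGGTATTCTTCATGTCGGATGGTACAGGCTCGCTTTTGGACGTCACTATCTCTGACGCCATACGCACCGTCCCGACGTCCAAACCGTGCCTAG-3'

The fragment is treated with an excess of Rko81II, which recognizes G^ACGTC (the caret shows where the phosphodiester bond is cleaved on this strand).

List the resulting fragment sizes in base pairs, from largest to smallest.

Rko81II sites (GACGTC) start at positions 48, 140, 175.
Rko81II cuts after the first base of each site, so after positions 48, 140, 175.
Linear molecule, 3 cuts → 4 fragments:
  1–48 → 48 bp
  49–140 → 92 bp
  141–175 → 35 bp
  176–194 → 19 bp
Sorted largest to smallest: 92, 48, 35, 19 bp.

92, 48, 35, 19 bp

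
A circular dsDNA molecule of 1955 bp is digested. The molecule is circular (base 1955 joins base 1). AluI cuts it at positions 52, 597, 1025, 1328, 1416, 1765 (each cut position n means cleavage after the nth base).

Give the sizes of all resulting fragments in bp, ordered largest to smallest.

545, 428, 349, 303, 242, 88 bp

Circular molecule, 6 cuts → 6 fragments:
  597 − 52 = 545 bp
  1025 − 597 = 428 bp
  1328 − 1025 = 303 bp
  1416 − 1328 = 88 bp
  1765 − 1416 = 349 bp
  wrap: 1955 − 1765 + 52 = 242 bp
Sorted largest to smallest: 545, 428, 349, 303, 242, 88 bp.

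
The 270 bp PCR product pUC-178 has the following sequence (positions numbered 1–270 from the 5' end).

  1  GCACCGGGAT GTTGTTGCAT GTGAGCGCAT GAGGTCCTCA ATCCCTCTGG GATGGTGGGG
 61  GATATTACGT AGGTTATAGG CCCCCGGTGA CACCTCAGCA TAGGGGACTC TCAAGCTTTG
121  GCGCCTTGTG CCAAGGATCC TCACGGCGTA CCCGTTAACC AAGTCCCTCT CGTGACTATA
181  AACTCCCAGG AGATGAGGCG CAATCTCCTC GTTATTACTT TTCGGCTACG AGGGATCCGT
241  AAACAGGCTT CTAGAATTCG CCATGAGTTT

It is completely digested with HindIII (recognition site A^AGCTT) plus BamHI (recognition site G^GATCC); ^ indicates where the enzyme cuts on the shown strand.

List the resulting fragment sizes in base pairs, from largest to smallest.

113, 98, 37, 22 bp

The HindIII site (AAGCTT) starts at position 113.
HindIII cuts after the first base of each site, so after position 113.
BamHI sites (GGATCC) start at positions 135, 233.
BamHI cuts after the first base of each site, so after positions 135, 233.
Combined cut positions: 113, 135, 233.
Linear molecule, 3 cuts → 4 fragments:
  1–113 → 113 bp
  114–135 → 22 bp
  136–233 → 98 bp
  234–270 → 37 bp
Sorted largest to smallest: 113, 98, 37, 22 bp.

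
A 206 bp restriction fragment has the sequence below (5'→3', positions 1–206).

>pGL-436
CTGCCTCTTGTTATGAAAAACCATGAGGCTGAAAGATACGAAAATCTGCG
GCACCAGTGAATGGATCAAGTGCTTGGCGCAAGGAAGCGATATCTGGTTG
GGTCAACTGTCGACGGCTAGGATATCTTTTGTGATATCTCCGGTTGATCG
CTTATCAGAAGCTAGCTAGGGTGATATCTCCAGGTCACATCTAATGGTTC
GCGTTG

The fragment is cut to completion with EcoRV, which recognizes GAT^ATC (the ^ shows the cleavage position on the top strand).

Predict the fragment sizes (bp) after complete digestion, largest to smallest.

91, 40, 32, 31, 12 bp

EcoRV sites (GATATC) start at positions 89, 121, 133, 173.
EcoRV cuts after base 3 of each site, so after positions 91, 123, 135, 175.
Linear molecule, 4 cuts → 5 fragments:
  1–91 → 91 bp
  92–123 → 32 bp
  124–135 → 12 bp
  136–175 → 40 bp
  176–206 → 31 bp
Sorted largest to smallest: 91, 40, 32, 31, 12 bp.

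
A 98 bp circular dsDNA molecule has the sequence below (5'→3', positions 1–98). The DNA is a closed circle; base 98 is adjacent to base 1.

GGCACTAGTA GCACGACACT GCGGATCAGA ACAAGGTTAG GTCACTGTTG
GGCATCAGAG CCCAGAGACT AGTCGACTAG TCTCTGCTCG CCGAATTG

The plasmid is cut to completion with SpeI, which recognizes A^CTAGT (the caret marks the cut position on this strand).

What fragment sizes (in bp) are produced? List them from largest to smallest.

SpeI sites (ACTAGT) start at positions 4, 68, 76.
SpeI cuts after the first base of each site, so after positions 4, 68, 76.
Circular molecule, 3 cuts → 3 fragments:
  5–68 → 64 bp
  69–76 → 8 bp
  77–98 then 1–4 → 22 + 4 = 26 bp
Sorted largest to smallest: 64, 26, 8 bp.

64, 26, 8 bp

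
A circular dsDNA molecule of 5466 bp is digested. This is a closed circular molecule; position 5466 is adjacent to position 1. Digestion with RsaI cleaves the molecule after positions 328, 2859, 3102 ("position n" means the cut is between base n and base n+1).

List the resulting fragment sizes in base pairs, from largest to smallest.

Circular molecule, 3 cuts → 3 fragments:
  2859 − 328 = 2531 bp
  3102 − 2859 = 243 bp
  wrap: 5466 − 3102 + 328 = 2692 bp
Sorted largest to smallest: 2692, 2531, 243 bp.

2692, 2531, 243 bp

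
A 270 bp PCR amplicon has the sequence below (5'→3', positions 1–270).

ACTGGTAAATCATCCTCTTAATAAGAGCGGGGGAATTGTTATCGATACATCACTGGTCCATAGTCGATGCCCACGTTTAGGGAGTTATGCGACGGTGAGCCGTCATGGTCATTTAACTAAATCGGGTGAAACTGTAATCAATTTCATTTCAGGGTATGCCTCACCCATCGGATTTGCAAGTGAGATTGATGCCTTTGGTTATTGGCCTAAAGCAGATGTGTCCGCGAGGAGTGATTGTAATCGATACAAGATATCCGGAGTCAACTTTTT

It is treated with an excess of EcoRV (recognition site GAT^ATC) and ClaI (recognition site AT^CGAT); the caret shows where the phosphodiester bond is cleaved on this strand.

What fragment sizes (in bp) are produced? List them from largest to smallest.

The EcoRV site (GATATC) starts at position 250.
EcoRV cuts after base 3 of each site, so after position 252.
ClaI sites (ATCGAT) start at positions 41, 240.
ClaI cuts after base 2 of each site, so after positions 42, 241.
Combined cut positions: 42, 241, 252.
Linear molecule, 3 cuts → 4 fragments:
  1–42 → 42 bp
  43–241 → 199 bp
  242–252 → 11 bp
  253–270 → 18 bp
Sorted largest to smallest: 199, 42, 18, 11 bp.

199, 42, 18, 11 bp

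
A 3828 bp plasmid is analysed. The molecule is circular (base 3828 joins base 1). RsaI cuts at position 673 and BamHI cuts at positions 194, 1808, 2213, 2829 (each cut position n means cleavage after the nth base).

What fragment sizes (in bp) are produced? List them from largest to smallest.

1193, 1135, 616, 479, 405 bp

Combined cut positions (sorted): 194, 673, 1808, 2213, 2829.
Circular molecule, 5 cuts → 5 fragments:
  673 − 194 = 479 bp
  1808 − 673 = 1135 bp
  2213 − 1808 = 405 bp
  2829 − 2213 = 616 bp
  wrap: 3828 − 2829 + 194 = 1193 bp
Sorted largest to smallest: 1193, 1135, 616, 479, 405 bp.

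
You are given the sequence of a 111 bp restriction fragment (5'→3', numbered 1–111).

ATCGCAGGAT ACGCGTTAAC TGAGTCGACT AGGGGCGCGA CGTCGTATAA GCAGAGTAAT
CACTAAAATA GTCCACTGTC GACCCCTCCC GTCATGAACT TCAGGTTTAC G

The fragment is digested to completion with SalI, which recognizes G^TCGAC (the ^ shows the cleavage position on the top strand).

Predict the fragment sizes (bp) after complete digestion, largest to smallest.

SalI sites (GTCGAC) start at positions 24, 78.
SalI cuts after the first base of each site, so after positions 24, 78.
Linear molecule, 2 cuts → 3 fragments:
  1–24 → 24 bp
  25–78 → 54 bp
  79–111 → 33 bp
Sorted largest to smallest: 54, 33, 24 bp.

54, 33, 24 bp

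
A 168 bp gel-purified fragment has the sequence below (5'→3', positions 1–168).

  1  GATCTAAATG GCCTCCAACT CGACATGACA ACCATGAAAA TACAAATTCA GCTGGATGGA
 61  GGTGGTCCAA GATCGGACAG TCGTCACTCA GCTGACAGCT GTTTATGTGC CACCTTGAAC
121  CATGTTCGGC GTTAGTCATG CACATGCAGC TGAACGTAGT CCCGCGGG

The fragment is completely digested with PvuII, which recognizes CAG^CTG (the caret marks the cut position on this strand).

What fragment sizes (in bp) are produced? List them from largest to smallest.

PvuII sites (CAGCTG) start at positions 49, 89, 96, 147.
PvuII cuts after base 3 of each site, so after positions 51, 91, 98, 149.
Linear molecule, 4 cuts → 5 fragments:
  1–51 → 51 bp
  52–91 → 40 bp
  92–98 → 7 bp
  99–149 → 51 bp
  150–168 → 19 bp
Sorted largest to smallest: 51, 51, 40, 19, 7 bp.

51, 51, 40, 19, 7 bp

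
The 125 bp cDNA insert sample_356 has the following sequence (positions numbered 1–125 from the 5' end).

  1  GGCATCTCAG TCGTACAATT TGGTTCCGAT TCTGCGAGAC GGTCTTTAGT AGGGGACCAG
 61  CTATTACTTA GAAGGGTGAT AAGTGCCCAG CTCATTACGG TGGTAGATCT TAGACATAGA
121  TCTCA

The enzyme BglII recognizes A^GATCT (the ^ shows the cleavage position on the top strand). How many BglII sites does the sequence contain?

2

AGATCT occurs starting at positions 105, 118.
BglII cuts at 2 sites.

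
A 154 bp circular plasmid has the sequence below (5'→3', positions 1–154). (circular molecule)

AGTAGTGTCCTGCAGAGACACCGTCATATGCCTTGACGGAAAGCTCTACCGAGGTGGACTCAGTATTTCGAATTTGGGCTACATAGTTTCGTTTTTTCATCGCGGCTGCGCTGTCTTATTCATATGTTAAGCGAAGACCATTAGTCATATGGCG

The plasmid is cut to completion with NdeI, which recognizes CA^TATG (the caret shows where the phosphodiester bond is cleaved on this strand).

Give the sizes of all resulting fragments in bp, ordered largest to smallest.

96, 33, 25 bp

NdeI sites (CATATG) start at positions 25, 121, 146.
NdeI cuts after base 2 of each site, so after positions 26, 122, 147.
Circular molecule, 3 cuts → 3 fragments:
  27–122 → 96 bp
  123–147 → 25 bp
  148–154 then 1–26 → 7 + 26 = 33 bp
Sorted largest to smallest: 96, 33, 25 bp.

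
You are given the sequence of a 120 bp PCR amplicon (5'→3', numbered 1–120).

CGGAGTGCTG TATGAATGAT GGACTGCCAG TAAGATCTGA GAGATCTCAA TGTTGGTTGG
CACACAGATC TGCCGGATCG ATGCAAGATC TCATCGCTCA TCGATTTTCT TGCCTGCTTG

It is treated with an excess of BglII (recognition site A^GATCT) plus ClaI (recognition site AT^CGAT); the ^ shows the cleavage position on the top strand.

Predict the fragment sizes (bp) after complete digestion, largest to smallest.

33, 24, 19, 15, 12, 9, 8 bp

BglII sites (AGATCT) start at positions 33, 42, 66, 86.
BglII cuts after the first base of each site, so after positions 33, 42, 66, 86.
ClaI sites (ATCGAT) start at positions 77, 100.
ClaI cuts after base 2 of each site, so after positions 78, 101.
Combined cut positions: 33, 42, 66, 78, 86, 101.
Linear molecule, 6 cuts → 7 fragments:
  1–33 → 33 bp
  34–42 → 9 bp
  43–66 → 24 bp
  67–78 → 12 bp
  79–86 → 8 bp
  87–101 → 15 bp
  102–120 → 19 bp
Sorted largest to smallest: 33, 24, 19, 15, 12, 9, 8 bp.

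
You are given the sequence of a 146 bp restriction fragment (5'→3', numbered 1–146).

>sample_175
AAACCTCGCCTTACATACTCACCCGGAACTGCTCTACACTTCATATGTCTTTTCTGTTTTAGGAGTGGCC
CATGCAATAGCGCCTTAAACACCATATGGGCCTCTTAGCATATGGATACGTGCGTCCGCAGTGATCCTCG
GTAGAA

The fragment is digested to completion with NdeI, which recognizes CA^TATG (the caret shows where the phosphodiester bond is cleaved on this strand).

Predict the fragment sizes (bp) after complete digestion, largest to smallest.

NdeI sites (CATATG) start at positions 42, 93, 109.
NdeI cuts after base 2 of each site, so after positions 43, 94, 110.
Linear molecule, 3 cuts → 4 fragments:
  1–43 → 43 bp
  44–94 → 51 bp
  95–110 → 16 bp
  111–146 → 36 bp
Sorted largest to smallest: 51, 43, 36, 16 bp.

51, 43, 36, 16 bp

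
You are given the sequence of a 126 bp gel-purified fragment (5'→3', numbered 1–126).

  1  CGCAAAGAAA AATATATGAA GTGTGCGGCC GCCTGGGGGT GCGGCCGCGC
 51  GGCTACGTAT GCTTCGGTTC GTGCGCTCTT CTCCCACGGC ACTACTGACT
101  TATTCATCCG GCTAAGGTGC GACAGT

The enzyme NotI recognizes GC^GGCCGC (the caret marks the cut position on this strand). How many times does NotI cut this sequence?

GCGGCCGC occurs starting at positions 25, 41.
NotI cuts at 2 sites.

2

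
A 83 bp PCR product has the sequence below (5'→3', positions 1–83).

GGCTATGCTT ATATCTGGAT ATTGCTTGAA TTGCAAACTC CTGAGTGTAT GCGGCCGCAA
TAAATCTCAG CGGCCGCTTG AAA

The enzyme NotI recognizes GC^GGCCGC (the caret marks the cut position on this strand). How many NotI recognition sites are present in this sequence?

GCGGCCGC occurs starting at positions 51, 70.
NotI cuts at 2 sites.

2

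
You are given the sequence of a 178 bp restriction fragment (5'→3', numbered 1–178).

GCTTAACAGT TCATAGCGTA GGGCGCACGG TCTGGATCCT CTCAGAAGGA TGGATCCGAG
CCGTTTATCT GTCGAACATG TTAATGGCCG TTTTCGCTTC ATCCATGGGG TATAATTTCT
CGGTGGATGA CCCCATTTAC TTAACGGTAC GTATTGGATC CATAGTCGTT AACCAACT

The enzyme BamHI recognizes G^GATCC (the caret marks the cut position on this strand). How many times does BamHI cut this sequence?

GGATCC occurs starting at positions 34, 52, 156.
BamHI cuts at 3 sites.

3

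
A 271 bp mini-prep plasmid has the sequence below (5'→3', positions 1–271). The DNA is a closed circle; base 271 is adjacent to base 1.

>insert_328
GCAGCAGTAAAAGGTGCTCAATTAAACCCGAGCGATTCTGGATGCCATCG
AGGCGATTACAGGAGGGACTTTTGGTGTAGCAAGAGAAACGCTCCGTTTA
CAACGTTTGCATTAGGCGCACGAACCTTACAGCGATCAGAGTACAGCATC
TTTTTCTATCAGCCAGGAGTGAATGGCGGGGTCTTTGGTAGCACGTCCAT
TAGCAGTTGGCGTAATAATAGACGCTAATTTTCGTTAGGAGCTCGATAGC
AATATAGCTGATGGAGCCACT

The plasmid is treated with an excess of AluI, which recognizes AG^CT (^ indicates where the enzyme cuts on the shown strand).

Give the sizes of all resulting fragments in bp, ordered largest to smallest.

AluI sites (AGCT) start at positions 240, 256.
AluI cuts after base 2 of each site, so after positions 241, 257.
Circular molecule, 2 cuts → 2 fragments:
  242–257 → 16 bp
  258–271 then 1–241 → 14 + 241 = 255 bp
Sorted largest to smallest: 255, 16 bp.

255, 16 bp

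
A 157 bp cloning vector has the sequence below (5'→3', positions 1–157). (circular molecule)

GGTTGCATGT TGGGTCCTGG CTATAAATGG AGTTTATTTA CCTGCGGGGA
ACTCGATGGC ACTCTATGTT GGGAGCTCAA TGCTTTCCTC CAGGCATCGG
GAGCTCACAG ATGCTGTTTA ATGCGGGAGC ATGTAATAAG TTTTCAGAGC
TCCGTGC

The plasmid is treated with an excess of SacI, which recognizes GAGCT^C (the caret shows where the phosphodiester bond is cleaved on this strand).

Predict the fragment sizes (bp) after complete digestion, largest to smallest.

SacI sites (GAGCTC) start at positions 73, 101, 147.
SacI cuts after base 5 of each site (before the last base), so after positions 77, 105, 151.
Circular molecule, 3 cuts → 3 fragments:
  78–105 → 28 bp
  106–151 → 46 bp
  152–157 then 1–77 → 6 + 77 = 83 bp
Sorted largest to smallest: 83, 46, 28 bp.

83, 46, 28 bp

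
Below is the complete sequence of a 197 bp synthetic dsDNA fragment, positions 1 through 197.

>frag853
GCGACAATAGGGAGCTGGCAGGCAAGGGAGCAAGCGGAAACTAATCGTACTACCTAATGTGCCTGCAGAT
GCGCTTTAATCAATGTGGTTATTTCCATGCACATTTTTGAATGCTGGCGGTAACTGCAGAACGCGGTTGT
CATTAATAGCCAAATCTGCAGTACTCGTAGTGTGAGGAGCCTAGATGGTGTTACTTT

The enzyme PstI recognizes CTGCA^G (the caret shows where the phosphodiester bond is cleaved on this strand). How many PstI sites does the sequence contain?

3

CTGCAG occurs starting at positions 63, 124, 156.
PstI cuts at 3 sites.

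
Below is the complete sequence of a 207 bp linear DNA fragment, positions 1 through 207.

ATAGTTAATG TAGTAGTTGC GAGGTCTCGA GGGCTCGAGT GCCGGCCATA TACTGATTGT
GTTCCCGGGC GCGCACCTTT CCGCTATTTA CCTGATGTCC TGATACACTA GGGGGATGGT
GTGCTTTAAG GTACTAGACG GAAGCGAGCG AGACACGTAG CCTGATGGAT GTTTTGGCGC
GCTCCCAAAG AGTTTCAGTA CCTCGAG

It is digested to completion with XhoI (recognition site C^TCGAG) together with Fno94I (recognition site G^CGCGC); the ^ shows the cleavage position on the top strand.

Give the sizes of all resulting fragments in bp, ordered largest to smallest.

108, 35, 26, 25, 8, 5 bp

XhoI sites (CTCGAG) start at positions 26, 34, 202.
XhoI cuts after the first base of each site, so after positions 26, 34, 202.
Fno94I sites (GCGCGC) start at positions 69, 177.
Fno94I cuts after the first base of each site, so after positions 69, 177.
Combined cut positions: 26, 34, 69, 177, 202.
Linear molecule, 5 cuts → 6 fragments:
  1–26 → 26 bp
  27–34 → 8 bp
  35–69 → 35 bp
  70–177 → 108 bp
  178–202 → 25 bp
  203–207 → 5 bp
Sorted largest to smallest: 108, 35, 26, 25, 8, 5 bp.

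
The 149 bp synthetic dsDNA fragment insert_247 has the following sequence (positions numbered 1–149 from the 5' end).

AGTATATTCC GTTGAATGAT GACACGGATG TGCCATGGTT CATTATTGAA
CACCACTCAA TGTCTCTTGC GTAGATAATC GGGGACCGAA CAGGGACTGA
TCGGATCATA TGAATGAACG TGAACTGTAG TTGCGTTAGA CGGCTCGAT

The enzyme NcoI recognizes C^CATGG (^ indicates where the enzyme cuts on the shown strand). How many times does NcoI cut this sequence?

CCATGG occurs starting at position 33.
NcoI cuts at 1 site.

1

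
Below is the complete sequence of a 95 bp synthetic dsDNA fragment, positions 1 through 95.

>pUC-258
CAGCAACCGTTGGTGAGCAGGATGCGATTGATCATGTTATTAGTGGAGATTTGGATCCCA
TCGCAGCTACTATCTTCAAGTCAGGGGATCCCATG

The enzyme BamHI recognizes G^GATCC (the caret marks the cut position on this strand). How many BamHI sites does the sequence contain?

2

GGATCC occurs starting at positions 53, 86.
BamHI cuts at 2 sites.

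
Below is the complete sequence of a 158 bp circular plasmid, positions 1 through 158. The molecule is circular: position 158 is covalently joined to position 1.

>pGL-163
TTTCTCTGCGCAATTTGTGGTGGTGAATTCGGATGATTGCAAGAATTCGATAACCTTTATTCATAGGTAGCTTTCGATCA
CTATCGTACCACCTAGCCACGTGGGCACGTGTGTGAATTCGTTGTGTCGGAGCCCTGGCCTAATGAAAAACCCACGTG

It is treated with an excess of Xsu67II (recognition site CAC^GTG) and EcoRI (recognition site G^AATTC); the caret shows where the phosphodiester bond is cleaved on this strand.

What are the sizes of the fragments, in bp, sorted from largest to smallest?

57, 40, 28, 18, 8, 7 bp

Xsu67II sites (CACGTG) start at positions 98, 106, 153.
Xsu67II cuts after base 3 of each site, so after positions 100, 108, 155.
EcoRI sites (GAATTC) start at positions 25, 43, 115.
EcoRI cuts after the first base of each site, so after positions 25, 43, 115.
Combined cut positions: 25, 43, 100, 108, 115, 155.
Circular molecule, 6 cuts → 6 fragments:
  26–43 → 18 bp
  44–100 → 57 bp
  101–108 → 8 bp
  109–115 → 7 bp
  116–155 → 40 bp
  156–158 then 1–25 → 3 + 25 = 28 bp
Sorted largest to smallest: 57, 40, 28, 18, 8, 7 bp.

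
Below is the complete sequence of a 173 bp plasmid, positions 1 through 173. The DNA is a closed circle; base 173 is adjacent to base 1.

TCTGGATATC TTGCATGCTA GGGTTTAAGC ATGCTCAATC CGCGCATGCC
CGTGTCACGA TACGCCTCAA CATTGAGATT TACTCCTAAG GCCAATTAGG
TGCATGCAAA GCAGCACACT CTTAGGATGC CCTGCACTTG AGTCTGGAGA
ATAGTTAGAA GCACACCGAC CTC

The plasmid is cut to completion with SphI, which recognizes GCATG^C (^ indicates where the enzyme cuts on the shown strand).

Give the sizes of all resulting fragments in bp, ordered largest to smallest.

84, 58, 16, 15 bp

SphI sites (GCATGC) start at positions 13, 29, 44, 102.
SphI cuts after base 5 of each site (before the last base), so after positions 17, 33, 48, 106.
Circular molecule, 4 cuts → 4 fragments:
  18–33 → 16 bp
  34–48 → 15 bp
  49–106 → 58 bp
  107–173 then 1–17 → 67 + 17 = 84 bp
Sorted largest to smallest: 84, 58, 16, 15 bp.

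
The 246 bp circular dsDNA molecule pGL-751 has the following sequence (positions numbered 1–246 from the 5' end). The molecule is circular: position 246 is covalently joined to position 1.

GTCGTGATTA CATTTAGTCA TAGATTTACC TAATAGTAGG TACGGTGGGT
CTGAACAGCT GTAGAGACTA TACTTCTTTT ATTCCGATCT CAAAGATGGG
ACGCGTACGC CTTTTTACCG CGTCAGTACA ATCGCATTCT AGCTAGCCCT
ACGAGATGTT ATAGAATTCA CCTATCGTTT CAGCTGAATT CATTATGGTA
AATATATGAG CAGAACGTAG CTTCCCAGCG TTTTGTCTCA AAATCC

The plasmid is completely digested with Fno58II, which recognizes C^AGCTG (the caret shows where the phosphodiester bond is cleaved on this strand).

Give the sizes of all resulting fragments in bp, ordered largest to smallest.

Fno58II sites (CAGCTG) start at positions 56, 181.
Fno58II cuts after the first base of each site, so after positions 56, 181.
Circular molecule, 2 cuts → 2 fragments:
  57–181 → 125 bp
  182–246 then 1–56 → 65 + 56 = 121 bp
Sorted largest to smallest: 125, 121 bp.

125, 121 bp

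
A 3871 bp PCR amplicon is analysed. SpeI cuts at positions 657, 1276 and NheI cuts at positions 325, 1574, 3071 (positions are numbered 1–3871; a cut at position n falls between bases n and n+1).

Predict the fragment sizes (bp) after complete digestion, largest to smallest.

1497, 800, 619, 332, 325, 298 bp

Combined cut positions (sorted): 325, 657, 1276, 1574, 3071.
Linear molecule, 5 cuts → 6 fragments:
  325 − 0 = 325 bp
  657 − 325 = 332 bp
  1276 − 657 = 619 bp
  1574 − 1276 = 298 bp
  3071 − 1574 = 1497 bp
  3871 − 3071 = 800 bp
Sorted largest to smallest: 1497, 800, 619, 332, 325, 298 bp.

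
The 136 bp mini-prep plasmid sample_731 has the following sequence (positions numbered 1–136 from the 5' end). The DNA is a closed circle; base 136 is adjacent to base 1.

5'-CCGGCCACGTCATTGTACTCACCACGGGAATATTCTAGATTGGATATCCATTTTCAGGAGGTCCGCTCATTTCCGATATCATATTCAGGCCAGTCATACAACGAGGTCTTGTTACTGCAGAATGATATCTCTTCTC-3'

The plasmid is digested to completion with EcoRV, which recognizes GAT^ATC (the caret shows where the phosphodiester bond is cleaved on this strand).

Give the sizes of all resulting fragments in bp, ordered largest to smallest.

55, 49, 32 bp

EcoRV sites (GATATC) start at positions 43, 75, 124.
EcoRV cuts after base 3 of each site, so after positions 45, 77, 126.
Circular molecule, 3 cuts → 3 fragments:
  46–77 → 32 bp
  78–126 → 49 bp
  127–136 then 1–45 → 10 + 45 = 55 bp
Sorted largest to smallest: 55, 49, 32 bp.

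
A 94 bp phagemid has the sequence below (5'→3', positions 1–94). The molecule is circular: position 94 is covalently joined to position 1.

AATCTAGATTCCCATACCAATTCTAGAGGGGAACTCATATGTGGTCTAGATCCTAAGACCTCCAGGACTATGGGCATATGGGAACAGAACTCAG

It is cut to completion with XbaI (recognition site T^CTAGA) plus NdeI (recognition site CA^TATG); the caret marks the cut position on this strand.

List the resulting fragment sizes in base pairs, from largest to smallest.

XbaI sites (TCTAGA) start at positions 3, 22, 45.
XbaI cuts after the first base of each site, so after positions 3, 22, 45.
NdeI sites (CATATG) start at positions 36, 75.
NdeI cuts after base 2 of each site, so after positions 37, 76.
Combined cut positions: 3, 22, 37, 45, 76.
Circular molecule, 5 cuts → 5 fragments:
  4–22 → 19 bp
  23–37 → 15 bp
  38–45 → 8 bp
  46–76 → 31 bp
  77–94 then 1–3 → 18 + 3 = 21 bp
Sorted largest to smallest: 31, 21, 19, 15, 8 bp.

31, 21, 19, 15, 8 bp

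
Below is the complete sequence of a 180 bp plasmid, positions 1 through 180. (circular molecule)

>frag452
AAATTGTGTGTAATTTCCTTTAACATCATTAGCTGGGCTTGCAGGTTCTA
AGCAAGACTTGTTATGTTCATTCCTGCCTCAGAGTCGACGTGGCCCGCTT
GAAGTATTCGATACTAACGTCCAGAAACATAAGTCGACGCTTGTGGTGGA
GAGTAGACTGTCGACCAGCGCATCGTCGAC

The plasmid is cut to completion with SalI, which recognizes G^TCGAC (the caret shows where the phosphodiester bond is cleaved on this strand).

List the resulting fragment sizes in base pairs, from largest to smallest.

89, 49, 27, 15 bp

SalI sites (GTCGAC) start at positions 84, 133, 160, 175.
SalI cuts after the first base of each site, so after positions 84, 133, 160, 175.
Circular molecule, 4 cuts → 4 fragments:
  85–133 → 49 bp
  134–160 → 27 bp
  161–175 → 15 bp
  176–180 then 1–84 → 5 + 84 = 89 bp
Sorted largest to smallest: 89, 49, 27, 15 bp.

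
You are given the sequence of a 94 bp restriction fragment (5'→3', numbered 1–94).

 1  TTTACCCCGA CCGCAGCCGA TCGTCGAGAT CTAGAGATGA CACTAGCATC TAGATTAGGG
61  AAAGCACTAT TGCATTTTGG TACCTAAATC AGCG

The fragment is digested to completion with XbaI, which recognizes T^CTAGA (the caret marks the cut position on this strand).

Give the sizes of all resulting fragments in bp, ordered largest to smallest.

45, 30, 19 bp

XbaI sites (TCTAGA) start at positions 30, 49.
XbaI cuts after the first base of each site, so after positions 30, 49.
Linear molecule, 2 cuts → 3 fragments:
  1–30 → 30 bp
  31–49 → 19 bp
  50–94 → 45 bp
Sorted largest to smallest: 45, 30, 19 bp.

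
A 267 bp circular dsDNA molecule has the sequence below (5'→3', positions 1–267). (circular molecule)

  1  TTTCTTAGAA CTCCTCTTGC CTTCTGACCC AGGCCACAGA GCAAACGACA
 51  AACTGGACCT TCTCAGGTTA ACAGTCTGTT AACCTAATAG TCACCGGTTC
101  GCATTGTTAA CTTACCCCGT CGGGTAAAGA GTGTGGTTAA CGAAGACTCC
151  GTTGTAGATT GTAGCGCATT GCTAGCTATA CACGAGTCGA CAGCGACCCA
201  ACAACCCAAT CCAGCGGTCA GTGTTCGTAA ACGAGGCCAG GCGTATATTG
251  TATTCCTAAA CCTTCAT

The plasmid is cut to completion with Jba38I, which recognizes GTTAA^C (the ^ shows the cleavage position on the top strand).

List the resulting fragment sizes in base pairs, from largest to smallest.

198, 30, 28, 11 bp

Jba38I sites (GTTAAC) start at positions 67, 78, 106, 136.
Jba38I cuts after base 5 of each site (before the last base), so after positions 71, 82, 110, 140.
Circular molecule, 4 cuts → 4 fragments:
  72–82 → 11 bp
  83–110 → 28 bp
  111–140 → 30 bp
  141–267 then 1–71 → 127 + 71 = 198 bp
Sorted largest to smallest: 198, 30, 28, 11 bp.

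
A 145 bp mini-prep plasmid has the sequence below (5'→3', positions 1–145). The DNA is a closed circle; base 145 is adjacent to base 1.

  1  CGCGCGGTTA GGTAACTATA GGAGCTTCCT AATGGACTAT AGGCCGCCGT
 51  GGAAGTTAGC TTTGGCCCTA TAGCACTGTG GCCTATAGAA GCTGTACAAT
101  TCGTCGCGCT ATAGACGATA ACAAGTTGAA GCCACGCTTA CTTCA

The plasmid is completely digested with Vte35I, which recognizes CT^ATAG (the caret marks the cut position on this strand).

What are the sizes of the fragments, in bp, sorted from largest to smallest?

52, 31, 26, 21, 15 bp

Vte35I sites (CTATAG) start at positions 16, 37, 68, 83, 109.
Vte35I cuts after base 2 of each site, so after positions 17, 38, 69, 84, 110.
Circular molecule, 5 cuts → 5 fragments:
  18–38 → 21 bp
  39–69 → 31 bp
  70–84 → 15 bp
  85–110 → 26 bp
  111–145 then 1–17 → 35 + 17 = 52 bp
Sorted largest to smallest: 52, 31, 26, 21, 15 bp.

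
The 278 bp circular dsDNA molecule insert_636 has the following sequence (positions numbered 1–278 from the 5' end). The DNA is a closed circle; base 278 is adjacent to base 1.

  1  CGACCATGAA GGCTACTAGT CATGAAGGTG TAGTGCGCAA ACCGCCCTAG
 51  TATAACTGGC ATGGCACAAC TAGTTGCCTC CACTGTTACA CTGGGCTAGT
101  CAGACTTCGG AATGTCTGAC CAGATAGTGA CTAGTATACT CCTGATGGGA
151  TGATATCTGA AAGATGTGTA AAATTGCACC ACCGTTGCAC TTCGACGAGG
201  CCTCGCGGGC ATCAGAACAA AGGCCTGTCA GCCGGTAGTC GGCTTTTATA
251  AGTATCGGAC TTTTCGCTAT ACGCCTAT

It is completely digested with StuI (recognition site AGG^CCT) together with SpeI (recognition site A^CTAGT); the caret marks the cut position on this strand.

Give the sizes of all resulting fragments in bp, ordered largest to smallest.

70, 70, 61, 54, 23 bp

StuI sites (AGGCCT) start at positions 198, 221.
StuI cuts after base 3 of each site, so after positions 200, 223.
SpeI sites (ACTAGT) start at positions 15, 69, 130.
SpeI cuts after the first base of each site, so after positions 15, 69, 130.
Combined cut positions: 15, 69, 130, 200, 223.
Circular molecule, 5 cuts → 5 fragments:
  16–69 → 54 bp
  70–130 → 61 bp
  131–200 → 70 bp
  201–223 → 23 bp
  224–278 then 1–15 → 55 + 15 = 70 bp
Sorted largest to smallest: 70, 70, 61, 54, 23 bp.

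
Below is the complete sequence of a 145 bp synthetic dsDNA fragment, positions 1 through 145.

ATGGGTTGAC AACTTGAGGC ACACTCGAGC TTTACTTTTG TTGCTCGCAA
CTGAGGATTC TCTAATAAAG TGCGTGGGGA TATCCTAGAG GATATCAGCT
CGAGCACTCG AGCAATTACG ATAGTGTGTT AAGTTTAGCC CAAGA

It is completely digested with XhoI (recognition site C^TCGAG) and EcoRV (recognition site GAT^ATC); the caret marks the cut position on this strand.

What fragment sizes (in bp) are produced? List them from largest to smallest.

57, 38, 24, 12, 8, 6 bp

XhoI sites (CTCGAG) start at positions 24, 99, 107.
XhoI cuts after the first base of each site, so after positions 24, 99, 107.
EcoRV sites (GATATC) start at positions 79, 91.
EcoRV cuts after base 3 of each site, so after positions 81, 93.
Combined cut positions: 24, 81, 93, 99, 107.
Linear molecule, 5 cuts → 6 fragments:
  1–24 → 24 bp
  25–81 → 57 bp
  82–93 → 12 bp
  94–99 → 6 bp
  100–107 → 8 bp
  108–145 → 38 bp
Sorted largest to smallest: 57, 38, 24, 12, 8, 6 bp.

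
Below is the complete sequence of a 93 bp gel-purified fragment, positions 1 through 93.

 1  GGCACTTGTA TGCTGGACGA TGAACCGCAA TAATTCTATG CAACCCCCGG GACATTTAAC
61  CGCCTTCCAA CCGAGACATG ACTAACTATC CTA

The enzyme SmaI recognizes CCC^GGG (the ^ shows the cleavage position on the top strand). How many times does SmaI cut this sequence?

1

CCCGGG occurs starting at position 46.
SmaI cuts at 1 site.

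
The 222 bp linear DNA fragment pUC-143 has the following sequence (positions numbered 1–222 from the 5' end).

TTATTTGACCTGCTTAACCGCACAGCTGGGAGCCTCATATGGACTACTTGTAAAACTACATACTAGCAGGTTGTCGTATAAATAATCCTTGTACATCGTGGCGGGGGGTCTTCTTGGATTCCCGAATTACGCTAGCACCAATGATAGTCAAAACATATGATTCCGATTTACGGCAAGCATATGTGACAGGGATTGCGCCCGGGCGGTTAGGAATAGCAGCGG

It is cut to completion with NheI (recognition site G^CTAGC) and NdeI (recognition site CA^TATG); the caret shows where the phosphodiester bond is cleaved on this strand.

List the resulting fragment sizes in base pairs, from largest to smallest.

94, 43, 37, 24, 24 bp

The NheI site (GCTAGC) starts at position 131.
NheI cuts after the first base of each site, so after position 131.
NdeI sites (CATATG) start at positions 36, 154, 178.
NdeI cuts after base 2 of each site, so after positions 37, 155, 179.
Combined cut positions: 37, 131, 155, 179.
Linear molecule, 4 cuts → 5 fragments:
  1–37 → 37 bp
  38–131 → 94 bp
  132–155 → 24 bp
  156–179 → 24 bp
  180–222 → 43 bp
Sorted largest to smallest: 94, 43, 37, 24, 24 bp.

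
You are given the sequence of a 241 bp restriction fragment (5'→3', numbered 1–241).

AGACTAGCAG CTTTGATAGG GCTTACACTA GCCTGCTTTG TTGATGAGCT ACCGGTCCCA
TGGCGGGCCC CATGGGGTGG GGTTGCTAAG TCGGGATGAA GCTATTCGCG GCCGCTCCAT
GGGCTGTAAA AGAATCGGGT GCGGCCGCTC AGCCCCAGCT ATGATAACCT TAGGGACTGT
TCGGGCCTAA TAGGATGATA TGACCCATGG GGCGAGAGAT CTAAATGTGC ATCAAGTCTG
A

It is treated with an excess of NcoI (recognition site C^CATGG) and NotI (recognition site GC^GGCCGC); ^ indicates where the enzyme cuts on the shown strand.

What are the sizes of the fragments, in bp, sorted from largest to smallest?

63, 58, 39, 36, 25, 12, 8 bp

NcoI sites (CCATGG) start at positions 58, 70, 117, 205.
NcoI cuts after the first base of each site, so after positions 58, 70, 117, 205.
NotI sites (GCGGCCGC) start at positions 108, 141.
NotI cuts after base 2 of each site, so after positions 109, 142.
Combined cut positions: 58, 70, 109, 117, 142, 205.
Linear molecule, 6 cuts → 7 fragments:
  1–58 → 58 bp
  59–70 → 12 bp
  71–109 → 39 bp
  110–117 → 8 bp
  118–142 → 25 bp
  143–205 → 63 bp
  206–241 → 36 bp
Sorted largest to smallest: 63, 58, 39, 36, 25, 12, 8 bp.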